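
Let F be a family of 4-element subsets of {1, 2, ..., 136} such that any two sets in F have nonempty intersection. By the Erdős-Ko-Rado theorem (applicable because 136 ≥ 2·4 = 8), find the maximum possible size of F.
max |F| = C(135, 3) = 400995

The Erdős-Ko-Rado theorem states: for n ≥ 2k, an intersecting family of k-subsets of an n-element set has size at most C(n − 1, k − 1), with equality for 'star' families {A ⊆ [n] : |A| = k, i ∈ A} (fix an element i). For n = 136, k = 4: C(135, 3) = 400995.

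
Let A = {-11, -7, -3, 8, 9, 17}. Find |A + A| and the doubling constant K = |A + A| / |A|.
K = |A + A| / |A| = 19/6

Enumerate A + A = {a + b : a, b ∈ A}. With |A| = 6, there are |A|^2 = 36 ordered sum pairs; collecting distinct values, A + A = {-22, -18, -14, -10, -6, -3, -2, 1, 2, 5, 6, 10, 14, 16, 17, 18, 25, 26, 34}, so |A + A| = 19. Thus K = 19/6. For comparison, the minimum possible |A + A| over all 6-element sets is 2·6 − 1 = 11 (so min K = 11/6), attained only by arithmetic progressions.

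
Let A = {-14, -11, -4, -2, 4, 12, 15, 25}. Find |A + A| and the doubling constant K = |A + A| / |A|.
K = |A + A| / |A| = 33/8

Enumerate A + A = {a + b : a, b ∈ A}. With |A| = 8, there are |A|^2 = 64 ordered sum pairs; collecting distinct values, A + A = {-28, -25, -22, -18, -16, -15, -13, -10, -8, -7, -6, -4, -2, 0, 1, 2, 4, 8, 10, 11, 13, 14, 16, 19, 21, 23, 24, 27, 29, 30, 37, 40, 50}, so |A + A| = 33. Thus K = 33/8. For comparison, the minimum possible |A + A| over all 8-element sets is 2·8 − 1 = 15 (so min K = 15/8), attained only by arithmetic progressions.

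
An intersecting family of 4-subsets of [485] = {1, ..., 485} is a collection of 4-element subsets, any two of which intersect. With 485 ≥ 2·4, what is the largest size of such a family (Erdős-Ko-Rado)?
max |F| = C(484, 3) = 18779684

Erdős-Ko-Rado (1961): when n ≥ 2k, max |F| = C(n−1, k−1). The bound is attained by the star {A : i ∈ A} for any fixed i ∈ [n]. Here C(485−1, 4−1) = C(484, 3) = 18779684.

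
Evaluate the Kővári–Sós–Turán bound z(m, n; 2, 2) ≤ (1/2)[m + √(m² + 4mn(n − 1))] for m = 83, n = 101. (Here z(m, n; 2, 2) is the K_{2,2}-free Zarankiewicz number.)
z(83, 101; 2, 2) ≤ (1/2)[83 + √(83² + 4·83·101·100)] = (1/2)[83 + √3360089] = 958.0273

Kővári–Sós–Turán: let r_1, ..., r_83 be the row sums and z = Σ r_i the total number of 1s. Each pair of columns can share at most one row with both entries 1 (else a 2×2 all-ones block appears), so Σ_i C(r_i, 2) ≤ C(101, 2) = 5050. By convexity Σ_i C(r_i, 2) ≥ 83·C(z/83, 2) = z(z − 83)/(2·83), giving z² − 83z − 83·101·100 ≤ 0 and hence z ≤ (1/2)[83 + √(6889 + 4·838300)] = (1/2)[83 + √3360089] ≈ (1/2)(83 + 1833.0546) = 958.0273.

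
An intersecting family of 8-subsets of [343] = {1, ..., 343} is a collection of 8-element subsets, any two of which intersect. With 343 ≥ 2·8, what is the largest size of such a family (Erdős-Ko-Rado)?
max |F| = C(342, 7) = 102073837467888

Erdős-Ko-Rado (1961): when n ≥ 2k, max |F| = C(n−1, k−1). The bound is attained by the star {A : i ∈ A} for any fixed i ∈ [n]. Here C(343−1, 8−1) = C(342, 7) = 102073837467888.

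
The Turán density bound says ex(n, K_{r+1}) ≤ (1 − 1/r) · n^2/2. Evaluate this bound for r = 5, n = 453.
Turán density bound = (4/5) · 453^2/2 = 410418/5 ≈ 82083.6

Turán's theorem: ex(n, K_{r+1}) is achieved by the complete r-partite Turán graph T(n, r) with parts as balanced as possible, and is at most (1 − 1/r) · n^2/2. For r = 5, n = 453: the density bound is (4/5) · 205209/2 = 410418/5 ≈ 82083.6. The integer-valued extremum is e(T(453, 5)) = 82083, which is strictly less than the density bound 410418/5 since 5 ∤ 453 (the parts of T(453, 5) cannot all be equal).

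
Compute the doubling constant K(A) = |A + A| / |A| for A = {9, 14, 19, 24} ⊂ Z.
K = |A + A| / |A| = 7/4

Enumerate A + A = {a + b : a, b ∈ A}. With |A| = 4, there are |A|^2 = 16 ordered sum pairs; collecting distinct values, A + A = {18, 23, 28, 33, 38, 43, 48}, so |A + A| = 7. Thus K = 7/4. Here |A + A| = 2|A| − 1 = 7, the minimum possible — so K = 7/4 is minimal, which holds iff A is an arithmetic progression.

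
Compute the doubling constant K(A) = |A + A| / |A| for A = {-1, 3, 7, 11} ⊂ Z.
K = |A + A| / |A| = 7/4

Enumerate A + A = {a + b : a, b ∈ A}. With |A| = 4, there are |A|^2 = 16 ordered sum pairs; collecting distinct values, A + A = {-2, 2, 6, 10, 14, 18, 22}, so |A + A| = 7. Thus K = 7/4. Here |A + A| = 2|A| − 1 = 7, the minimum possible — so K = 7/4 is minimal, which holds iff A is an arithmetic progression.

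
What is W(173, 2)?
W(173, 2) = 173 + 1 = 174

A 2-term AP is any pair of integers, so a monochromatic 2-AP exists iff some colour is used at least twice. With 173 colours, the colouring i ↦ i on {1, ..., 173} uses each colour once, avoiding any monochromatic pair, so W(173, 2) > 173. For {1, ..., 174}, pigeonhole forces two integers of the same colour, which form a monochromatic 2-AP. Hence W(173, 2) = 174.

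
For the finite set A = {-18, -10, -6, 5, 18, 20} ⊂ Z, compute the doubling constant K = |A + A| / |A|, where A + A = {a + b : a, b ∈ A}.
K = |A + A| / |A| = 20/6 = 10/3

Enumerate A + A = {a + b : a, b ∈ A}. With |A| = 6, there are |A|^2 = 36 ordered sum pairs; collecting distinct values, A + A = {-36, -28, -24, -20, -16, -13, -12, -5, -1, 0, 2, 8, 10, 12, 14, 23, 25, 36, 38, 40}, so |A + A| = 20. Thus K = 20/6 = 10/3. For comparison, the minimum possible |A + A| over all 6-element sets is 2·6 − 1 = 11 (so min K = 11/6), attained only by arithmetic progressions.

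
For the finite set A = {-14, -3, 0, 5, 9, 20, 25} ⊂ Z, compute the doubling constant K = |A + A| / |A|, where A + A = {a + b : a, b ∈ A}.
K = |A + A| / |A| = 26/7

Enumerate A + A = {a + b : a, b ∈ A}. With |A| = 7, there are |A|^2 = 49 ordered sum pairs; collecting distinct values, A + A = {-28, -17, -14, -9, -6, -5, -3, 0, 2, 5, 6, 9, 10, 11, 14, 17, 18, 20, 22, 25, 29, 30, 34, 40, 45, 50}, so |A + A| = 26. Thus K = 26/7. For comparison, the minimum possible |A + A| over all 7-element sets is 2·7 − 1 = 13 (so min K = 13/7), attained only by arithmetic progressions.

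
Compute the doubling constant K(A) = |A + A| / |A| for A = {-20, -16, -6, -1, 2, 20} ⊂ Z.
K = |A + A| / |A| = 20/6 = 10/3

Enumerate A + A = {a + b : a, b ∈ A}. With |A| = 6, there are |A|^2 = 36 ordered sum pairs; collecting distinct values, A + A = {-40, -36, -32, -26, -22, -21, -18, -17, -14, -12, -7, -4, -2, 0, 1, 4, 14, 19, 22, 40}, so |A + A| = 20. Thus K = 20/6 = 10/3. For comparison, the minimum possible |A + A| over all 6-element sets is 2·6 − 1 = 11 (so min K = 11/6), attained only by arithmetic progressions.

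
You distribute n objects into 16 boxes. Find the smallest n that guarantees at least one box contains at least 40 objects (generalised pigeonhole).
n = (40 − 1)·16 + 1 = 625

By the generalised pigeonhole principle, to guarantee some box contains ≥ r objects we need more than (r − 1) · k objects total. Threshold: n = (r − 1) · k + 1. With r = 40 and k = 16: n = 39 · 16 + 1 = 624 + 1 = 625. For n = 624 = 39 · 16, we can put exactly 39 objects in every box, avoiding 40 in any single one — so 625 is tight.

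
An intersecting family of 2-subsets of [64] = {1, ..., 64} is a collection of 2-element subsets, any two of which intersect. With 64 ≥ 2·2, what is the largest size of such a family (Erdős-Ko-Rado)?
max |F| = C(63, 1) = 63

The Erdős-Ko-Rado theorem states: for n ≥ 2k, an intersecting family of k-subsets of an n-element set has size at most C(n − 1, k − 1), with equality for 'star' families {A ⊆ [n] : |A| = k, i ∈ A} (fix an element i). For n = 64, k = 2: C(63, 1) = 63.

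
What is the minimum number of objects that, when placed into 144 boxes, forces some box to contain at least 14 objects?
n = (14 − 1)·144 + 1 = 1873

By the generalised pigeonhole principle, to guarantee some box contains ≥ r objects we need more than (r − 1) · k objects total. Threshold: n = (r − 1) · k + 1. With r = 14 and k = 144: n = 13 · 144 + 1 = 1872 + 1 = 1873. For n = 1872 = 13 · 144, we can put exactly 13 objects in every box, avoiding 14 in any single one — so 1873 is tight.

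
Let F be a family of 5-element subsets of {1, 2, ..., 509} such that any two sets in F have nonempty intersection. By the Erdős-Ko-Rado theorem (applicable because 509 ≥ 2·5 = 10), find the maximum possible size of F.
max |F| = C(508, 4) = 2742220195

Erdős-Ko-Rado (1961): when n ≥ 2k, max |F| = C(n−1, k−1). The bound is attained by the star {A : i ∈ A} for any fixed i ∈ [n]. Here C(509−1, 5−1) = C(508, 4) = 2742220195.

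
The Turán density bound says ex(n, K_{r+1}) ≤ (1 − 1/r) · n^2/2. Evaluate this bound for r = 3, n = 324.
Turán density bound = (2/3) · 324^2/2 = 34992

Turán's theorem: ex(n, K_{r+1}) is achieved by the complete r-partite Turán graph T(n, r) with parts as balanced as possible, and is at most (1 − 1/r) · n^2/2. For r = 3, n = 324: the density bound is (2/3) · 104976/2 = 34992. Since 3 ∣ 324, the Turán graph T(324, 3) has parts of equal size 108, and its edge count e(T(324, 3)) = 34992 attains the density bound exactly.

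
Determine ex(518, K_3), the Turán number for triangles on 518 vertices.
ex(518, K_3) = ⌊518^2/4⌋ = 67081

Mantel (1907): a triangle-free graph on n vertices has at most ⌊n^2/4⌋ edges, with equality for the complete bipartite graph K_{⌊n/2⌋, ⌈n/2⌉}. For n = 518: ⌊518^2/4⌋ = ⌊268324/4⌋ = 67081. The extremal graph is K_{259, 259}, which has 259·259 = 67081 edges.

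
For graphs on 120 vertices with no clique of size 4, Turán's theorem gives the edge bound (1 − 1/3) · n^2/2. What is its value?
Turán density bound = (2/3) · 120^2/2 = 4800

Turán's theorem: ex(n, K_{r+1}) is achieved by the complete r-partite Turán graph T(n, r) with parts as balanced as possible, and is at most (1 − 1/r) · n^2/2. For r = 3, n = 120: the density bound is (2/3) · 14400/2 = 4800. Since 3 ∣ 120, the Turán graph T(120, 3) has parts of equal size 40, and its edge count e(T(120, 3)) = 4800 attains the density bound exactly.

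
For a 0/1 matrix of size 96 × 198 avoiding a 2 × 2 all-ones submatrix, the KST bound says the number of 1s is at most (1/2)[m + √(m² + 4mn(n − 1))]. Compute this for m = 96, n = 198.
z(96, 198; 2, 2) ≤ (1/2)[96 + √(96² + 4·96·198·197)] = (1/2)[96 + √14987520] = 1983.6859

Kővári–Sós–Turán: let r_1, ..., r_96 be the row sums and z = Σ r_i the total number of 1s. Each pair of columns can share at most one row with both entries 1 (else a 2×2 all-ones block appears), so Σ_i C(r_i, 2) ≤ C(198, 2) = 19503. By convexity Σ_i C(r_i, 2) ≥ 96·C(z/96, 2) = z(z − 96)/(2·96), giving z² − 96z − 96·198·197 ≤ 0 and hence z ≤ (1/2)[96 + √(9216 + 4·3744576)] = (1/2)[96 + √14987520] ≈ (1/2)(96 + 3871.3718) = 1983.6859.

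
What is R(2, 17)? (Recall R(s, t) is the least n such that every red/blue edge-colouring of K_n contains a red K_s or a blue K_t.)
R(2, 17) = 17

R(2, k) = k for all k ≥ 2: in a 2-colouring of K_k, either some edge is red (a red K_2) or all edges are blue (a blue K_k). And K_{16} coloured all-blue has no blue K_17, so R(2, 17) > 16. Hence R(2, 17) = 17.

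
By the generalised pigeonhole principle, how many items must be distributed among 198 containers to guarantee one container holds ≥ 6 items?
n = (6 − 1)·198 + 1 = 991

By the generalised pigeonhole principle, to guarantee some box contains ≥ r objects we need more than (r − 1) · k objects total. Threshold: n = (r − 1) · k + 1. With r = 6 and k = 198: n = 5 · 198 + 1 = 990 + 1 = 991. For n = 990 = 5 · 198, we can put exactly 5 objects in every box, avoiding 6 in any single one — so 991 is tight.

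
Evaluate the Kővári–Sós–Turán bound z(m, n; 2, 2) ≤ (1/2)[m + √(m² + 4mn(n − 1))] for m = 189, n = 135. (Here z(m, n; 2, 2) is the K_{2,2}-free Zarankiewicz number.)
z(189, 135; 2, 2) ≤ (1/2)[189 + √(189² + 4·189·135·134)] = (1/2)[189 + √13711761] = 1945.9698

Kővári–Sós–Turán: let r_1, ..., r_189 be the row sums and z = Σ r_i the total number of 1s. Each pair of columns can share at most one row with both entries 1 (else a 2×2 all-ones block appears), so Σ_i C(r_i, 2) ≤ C(135, 2) = 9045. By convexity Σ_i C(r_i, 2) ≥ 189·C(z/189, 2) = z(z − 189)/(2·189), giving z² − 189z − 189·135·134 ≤ 0 and hence z ≤ (1/2)[189 + √(35721 + 4·3419010)] = (1/2)[189 + √13711761] ≈ (1/2)(189 + 3702.9395) = 1945.9698.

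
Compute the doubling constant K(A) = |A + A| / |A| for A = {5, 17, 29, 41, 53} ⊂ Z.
K = |A + A| / |A| = 9/5

Enumerate A + A = {a + b : a, b ∈ A}. With |A| = 5, there are |A|^2 = 25 ordered sum pairs; collecting distinct values, A + A = {10, 22, 34, 46, 58, 70, 82, 94, 106}, so |A + A| = 9. Thus K = 9/5. Here |A + A| = 2|A| − 1 = 9, the minimum possible — so K = 9/5 is minimal, which holds iff A is an arithmetic progression.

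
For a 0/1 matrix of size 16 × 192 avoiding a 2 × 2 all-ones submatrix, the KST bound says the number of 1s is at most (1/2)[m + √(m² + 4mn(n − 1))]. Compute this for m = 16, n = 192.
z(16, 192; 2, 2) ≤ (1/2)[16 + √(16² + 4·16·192·191)] = (1/2)[16 + √2347264] = 774.0392

Kővári–Sós–Turán: let r_1, ..., r_16 be the row sums and z = Σ r_i the total number of 1s. Each pair of columns can share at most one row with both entries 1 (else a 2×2 all-ones block appears), so Σ_i C(r_i, 2) ≤ C(192, 2) = 18336. By convexity Σ_i C(r_i, 2) ≥ 16·C(z/16, 2) = z(z − 16)/(2·16), giving z² − 16z − 16·192·191 ≤ 0 and hence z ≤ (1/2)[16 + √(256 + 4·586752)] = (1/2)[16 + √2347264] ≈ (1/2)(16 + 1532.0783) = 774.0392.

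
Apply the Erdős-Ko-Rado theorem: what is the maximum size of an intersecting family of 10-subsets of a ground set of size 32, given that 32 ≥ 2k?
max |F| = C(31, 9) = 20160075

The Erdős-Ko-Rado theorem states: for n ≥ 2k, an intersecting family of k-subsets of an n-element set has size at most C(n − 1, k − 1), with equality for 'star' families {A ⊆ [n] : |A| = k, i ∈ A} (fix an element i). For n = 32, k = 10: C(31, 9) = 20160075.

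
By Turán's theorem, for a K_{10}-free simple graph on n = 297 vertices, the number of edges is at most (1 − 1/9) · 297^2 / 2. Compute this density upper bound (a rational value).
Turán density bound = (8/9) · 297^2/2 = 39204

Turán's theorem: ex(n, K_{r+1}) is achieved by the complete r-partite Turán graph T(n, r) with parts as balanced as possible, and is at most (1 − 1/r) · n^2/2. For r = 9, n = 297: the density bound is (8/9) · 88209/2 = 39204. Since 9 ∣ 297, the Turán graph T(297, 9) has parts of equal size 33, and its edge count e(T(297, 9)) = 39204 attains the density bound exactly.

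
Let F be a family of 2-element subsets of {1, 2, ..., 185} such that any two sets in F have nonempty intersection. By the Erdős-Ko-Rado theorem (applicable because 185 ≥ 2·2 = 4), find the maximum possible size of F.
max |F| = C(184, 1) = 184

The Erdős-Ko-Rado theorem states: for n ≥ 2k, an intersecting family of k-subsets of an n-element set has size at most C(n − 1, k − 1), with equality for 'star' families {A ⊆ [n] : |A| = k, i ∈ A} (fix an element i). For n = 185, k = 2: C(184, 1) = 184.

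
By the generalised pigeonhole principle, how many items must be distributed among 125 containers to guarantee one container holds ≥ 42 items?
n = (42 − 1)·125 + 1 = 5126

By the generalised pigeonhole principle, to guarantee some box contains ≥ r objects we need more than (r − 1) · k objects total. Threshold: n = (r − 1) · k + 1. With r = 42 and k = 125: n = 41 · 125 + 1 = 5125 + 1 = 5126. For n = 5125 = 41 · 125, we can put exactly 41 objects in every box, avoiding 42 in any single one — so 5126 is tight.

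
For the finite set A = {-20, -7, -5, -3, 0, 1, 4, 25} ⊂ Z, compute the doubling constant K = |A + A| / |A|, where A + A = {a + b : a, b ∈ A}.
K = |A + A| / |A| = 31/8

Enumerate A + A = {a + b : a, b ∈ A}. With |A| = 8, there are |A|^2 = 64 ordered sum pairs; collecting distinct values, A + A = {-40, -27, -25, -23, -20, -19, -16, -14, -12, -10, -8, -7, -6, -5, -4, -3, -2, -1, 0, 1, 2, 4, 5, 8, 18, 20, 22, 25, 26, 29, 50}, so |A + A| = 31. Thus K = 31/8. For comparison, the minimum possible |A + A| over all 8-element sets is 2·8 − 1 = 15 (so min K = 15/8), attained only by arithmetic progressions.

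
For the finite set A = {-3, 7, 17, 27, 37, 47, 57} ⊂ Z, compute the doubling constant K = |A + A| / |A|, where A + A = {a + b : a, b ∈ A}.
K = |A + A| / |A| = 13/7

Enumerate A + A = {a + b : a, b ∈ A}. With |A| = 7, there are |A|^2 = 49 ordered sum pairs; collecting distinct values, A + A = {-6, 4, 14, 24, 34, 44, 54, 64, 74, 84, 94, 104, 114}, so |A + A| = 13. Thus K = 13/7. Here |A + A| = 2|A| − 1 = 13, the minimum possible — so K = 13/7 is minimal, which holds iff A is an arithmetic progression.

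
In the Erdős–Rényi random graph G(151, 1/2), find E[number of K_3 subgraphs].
E[# K_3] = C(151, 3) · (1/2)^C(3, 2) = 562475 / 2^3 = 70309.375

For each 3-subset S of vertices (there are C(151, 3) = 562475 such S), let X_S = 1 if S induces a K_3 (all C(3, 2) = 3 edges present). Then P(X_S = 1) = (1/2)^3 = 1/8. By linearity of expectation, E[# K_3] = C(151, 3) · (1/2)^3 = 562475 / 8 = 70309.375.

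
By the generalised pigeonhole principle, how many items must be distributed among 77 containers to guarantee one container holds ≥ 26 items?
n = (26 − 1)·77 + 1 = 1926

By the generalised pigeonhole principle, to guarantee some box contains ≥ r objects we need more than (r − 1) · k objects total. Threshold: n = (r − 1) · k + 1. With r = 26 and k = 77: n = 25 · 77 + 1 = 1925 + 1 = 1926. For n = 1925 = 25 · 77, we can put exactly 25 objects in every box, avoiding 26 in any single one — so 1926 is tight.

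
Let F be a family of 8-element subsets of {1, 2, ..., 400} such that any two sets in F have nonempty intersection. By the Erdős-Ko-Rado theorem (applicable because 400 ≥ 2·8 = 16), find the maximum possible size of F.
max |F| = C(399, 7) = 302968161730179

The Erdős-Ko-Rado theorem states: for n ≥ 2k, an intersecting family of k-subsets of an n-element set has size at most C(n − 1, k − 1), with equality for 'star' families {A ⊆ [n] : |A| = k, i ∈ A} (fix an element i). For n = 400, k = 8: C(399, 7) = 302968161730179.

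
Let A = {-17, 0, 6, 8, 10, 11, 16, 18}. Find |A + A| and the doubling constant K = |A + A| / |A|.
K = |A + A| / |A| = 30/8 = 15/4

Enumerate A + A = {a + b : a, b ∈ A}. With |A| = 8, there are |A|^2 = 64 ordered sum pairs; collecting distinct values, A + A = {-34, -17, -11, -9, -7, -6, -1, 0, 1, 6, 8, 10, 11, 12, 14, 16, 17, 18, 19, 20, 21, 22, 24, 26, 27, 28, 29, 32, 34, 36}, so |A + A| = 30. Thus K = 30/8 = 15/4. For comparison, the minimum possible |A + A| over all 8-element sets is 2·8 − 1 = 15 (so min K = 15/8), attained only by arithmetic progressions.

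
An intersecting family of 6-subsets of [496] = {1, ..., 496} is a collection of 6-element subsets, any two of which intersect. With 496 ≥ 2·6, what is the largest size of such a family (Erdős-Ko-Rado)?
max |F| = C(495, 5) = 242685828099

Erdős-Ko-Rado (1961): when n ≥ 2k, max |F| = C(n−1, k−1). The bound is attained by the star {A : i ∈ A} for any fixed i ∈ [n]. Here C(496−1, 6−1) = C(495, 5) = 242685828099.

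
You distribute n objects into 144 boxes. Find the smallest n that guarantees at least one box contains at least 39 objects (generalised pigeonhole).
n = (39 − 1)·144 + 1 = 5473

By the generalised pigeonhole principle, to guarantee some box contains ≥ r objects we need more than (r − 1) · k objects total. Threshold: n = (r − 1) · k + 1. With r = 39 and k = 144: n = 38 · 144 + 1 = 5472 + 1 = 5473. For n = 5472 = 38 · 144, we can put exactly 38 objects in every box, avoiding 39 in any single one — so 5473 is tight.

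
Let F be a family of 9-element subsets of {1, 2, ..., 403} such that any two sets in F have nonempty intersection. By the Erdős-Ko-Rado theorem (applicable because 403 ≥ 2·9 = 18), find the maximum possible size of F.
max |F| = C(402, 8) = 15770615726749950

The Erdős-Ko-Rado theorem states: for n ≥ 2k, an intersecting family of k-subsets of an n-element set has size at most C(n − 1, k − 1), with equality for 'star' families {A ⊆ [n] : |A| = k, i ∈ A} (fix an element i). For n = 403, k = 9: C(402, 8) = 15770615726749950.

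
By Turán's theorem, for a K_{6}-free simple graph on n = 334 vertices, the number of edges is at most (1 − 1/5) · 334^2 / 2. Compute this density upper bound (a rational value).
Turán density bound = (4/5) · 334^2/2 = 223112/5 ≈ 44622.4

Turán's theorem: ex(n, K_{r+1}) is achieved by the complete r-partite Turán graph T(n, r) with parts as balanced as possible, and is at most (1 − 1/r) · n^2/2. For r = 5, n = 334: the density bound is (4/5) · 111556/2 = 223112/5 ≈ 44622.4. The integer-valued extremum is e(T(334, 5)) = 44622, which is strictly less than the density bound 223112/5 since 5 ∤ 334 (the parts of T(334, 5) cannot all be equal).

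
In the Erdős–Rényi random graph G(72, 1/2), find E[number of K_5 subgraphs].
E[# K_5] = C(72, 5) · (1/2)^C(5, 2) = 13991544 / 2^10 = 1748943/128 = 13663.6171875

For each 5-subset S of vertices (there are C(72, 5) = 13991544 such S), let X_S = 1 if S induces a K_5 (all C(5, 2) = 10 edges present). Then P(X_S = 1) = (1/2)^10 = 1/1024. By linearity of expectation, E[# K_5] = C(72, 5) · (1/2)^10 = 13991544 / 1024 = 1748943/128 = 13663.6171875.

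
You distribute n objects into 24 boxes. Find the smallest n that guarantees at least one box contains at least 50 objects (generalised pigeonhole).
n = (50 − 1)·24 + 1 = 1177

By the generalised pigeonhole principle, to guarantee some box contains ≥ r objects we need more than (r − 1) · k objects total. Threshold: n = (r − 1) · k + 1. With r = 50 and k = 24: n = 49 · 24 + 1 = 1176 + 1 = 1177. For n = 1176 = 49 · 24, we can put exactly 49 objects in every box, avoiding 50 in any single one — so 1177 is tight.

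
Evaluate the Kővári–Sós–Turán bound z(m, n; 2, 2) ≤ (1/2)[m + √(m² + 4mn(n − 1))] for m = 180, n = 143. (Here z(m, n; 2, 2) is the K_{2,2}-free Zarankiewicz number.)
z(180, 143; 2, 2) ≤ (1/2)[180 + √(180² + 4·180·143·142)] = (1/2)[180 + √14652720] = 2003.9436

Kővári–Sós–Turán: let r_1, ..., r_180 be the row sums and z = Σ r_i the total number of 1s. Each pair of columns can share at most one row with both entries 1 (else a 2×2 all-ones block appears), so Σ_i C(r_i, 2) ≤ C(143, 2) = 10153. By convexity Σ_i C(r_i, 2) ≥ 180·C(z/180, 2) = z(z − 180)/(2·180), giving z² − 180z − 180·143·142 ≤ 0 and hence z ≤ (1/2)[180 + √(32400 + 4·3655080)] = (1/2)[180 + √14652720] ≈ (1/2)(180 + 3827.8871) = 2003.9436.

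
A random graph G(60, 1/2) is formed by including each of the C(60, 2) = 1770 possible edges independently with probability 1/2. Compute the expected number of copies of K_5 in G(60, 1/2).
E[# K_5] = C(60, 5) · (1/2)^C(5, 2) = 5461512 / 2^10 = 682689/128 = 5333.5078125

For each 5-subset S of vertices (there are C(60, 5) = 5461512 such S), let X_S = 1 if S induces a K_5 (all C(5, 2) = 10 edges present). Then P(X_S = 1) = (1/2)^10 = 1/1024. By linearity of expectation, E[# K_5] = C(60, 5) · (1/2)^10 = 5461512 / 1024 = 682689/128 = 5333.5078125.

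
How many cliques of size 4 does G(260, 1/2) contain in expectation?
E[# K_4] = C(260, 4) · (1/2)^C(4, 2) = 186043585 / 2^6 = 2906931.015625

For each 4-subset S of vertices (there are C(260, 4) = 186043585 such S), let X_S = 1 if S induces a K_4 (all C(4, 2) = 6 edges present). Then P(X_S = 1) = (1/2)^6 = 1/64. By linearity of expectation, E[# K_4] = C(260, 4) · (1/2)^6 = 186043585 / 64 = 2906931.015625.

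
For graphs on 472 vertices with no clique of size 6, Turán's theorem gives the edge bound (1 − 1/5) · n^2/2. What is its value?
Turán density bound = (4/5) · 472^2/2 = 445568/5 ≈ 89113.6

Turán's theorem: ex(n, K_{r+1}) is achieved by the complete r-partite Turán graph T(n, r) with parts as balanced as possible, and is at most (1 − 1/r) · n^2/2. For r = 5, n = 472: the density bound is (4/5) · 222784/2 = 445568/5 ≈ 89113.6. The integer-valued extremum is e(T(472, 5)) = 89113, which is strictly less than the density bound 445568/5 since 5 ∤ 472 (the parts of T(472, 5) cannot all be equal).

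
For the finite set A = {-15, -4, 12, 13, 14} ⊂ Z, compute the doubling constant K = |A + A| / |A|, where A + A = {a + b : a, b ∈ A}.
K = |A + A| / |A| = 14/5

Enumerate A + A = {a + b : a, b ∈ A}. With |A| = 5, there are |A|^2 = 25 ordered sum pairs; collecting distinct values, A + A = {-30, -19, -8, -3, -2, -1, 8, 9, 10, 24, 25, 26, 27, 28}, so |A + A| = 14. Thus K = 14/5. For comparison, the minimum possible |A + A| over all 5-element sets is 2·5 − 1 = 9 (so min K = 9/5), attained only by arithmetic progressions.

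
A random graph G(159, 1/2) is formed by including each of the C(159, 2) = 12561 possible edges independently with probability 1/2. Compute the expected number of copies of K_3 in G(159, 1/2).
E[# K_3] = C(159, 3) · (1/2)^C(3, 2) = 657359 / 2^3 = 82169.875

For each 3-subset S of vertices (there are C(159, 3) = 657359 such S), let X_S = 1 if S induces a K_3 (all C(3, 2) = 3 edges present). Then P(X_S = 1) = (1/2)^3 = 1/8. By linearity of expectation, E[# K_3] = C(159, 3) · (1/2)^3 = 657359 / 8 = 82169.875.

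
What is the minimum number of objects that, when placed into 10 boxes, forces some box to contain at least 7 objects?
n = (7 − 1)·10 + 1 = 61

By the generalised pigeonhole principle, to guarantee some box contains ≥ r objects we need more than (r − 1) · k objects total. Threshold: n = (r − 1) · k + 1. With r = 7 and k = 10: n = 6 · 10 + 1 = 60 + 1 = 61. For n = 60 = 6 · 10, we can put exactly 6 objects in every box, avoiding 7 in any single one — so 61 is tight.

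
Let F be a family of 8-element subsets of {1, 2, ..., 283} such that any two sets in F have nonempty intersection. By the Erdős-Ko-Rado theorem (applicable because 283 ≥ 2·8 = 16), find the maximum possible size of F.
max |F| = C(282, 7) = 26104824235656

Erdős-Ko-Rado (1961): when n ≥ 2k, max |F| = C(n−1, k−1). The bound is attained by the star {A : i ∈ A} for any fixed i ∈ [n]. Here C(283−1, 8−1) = C(282, 7) = 26104824235656.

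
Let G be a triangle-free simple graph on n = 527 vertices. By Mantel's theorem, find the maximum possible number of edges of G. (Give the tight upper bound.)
ex(527, K_3) = ⌊527^2/4⌋ = 69432

Mantel (1907): a triangle-free graph on n vertices has at most ⌊n^2/4⌋ edges, with equality for the complete bipartite graph K_{⌊n/2⌋, ⌈n/2⌉}. For n = 527: ⌊527^2/4⌋ = ⌊277729/4⌋ = 69432. The extremal graph is K_{263, 264}, which has 263·264 = 69432 edges.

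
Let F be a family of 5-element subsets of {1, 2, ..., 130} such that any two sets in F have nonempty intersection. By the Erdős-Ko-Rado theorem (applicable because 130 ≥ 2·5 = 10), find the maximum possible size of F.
max |F| = C(129, 4) = 11009376

The Erdős-Ko-Rado theorem states: for n ≥ 2k, an intersecting family of k-subsets of an n-element set has size at most C(n − 1, k − 1), with equality for 'star' families {A ⊆ [n] : |A| = k, i ∈ A} (fix an element i). For n = 130, k = 5: C(129, 4) = 11009376.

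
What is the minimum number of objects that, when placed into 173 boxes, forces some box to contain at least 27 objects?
n = (27 − 1)·173 + 1 = 4499

By the generalised pigeonhole principle, to guarantee some box contains ≥ r objects we need more than (r − 1) · k objects total. Threshold: n = (r − 1) · k + 1. With r = 27 and k = 173: n = 26 · 173 + 1 = 4498 + 1 = 4499. For n = 4498 = 26 · 173, we can put exactly 26 objects in every box, avoiding 27 in any single one — so 4499 is tight.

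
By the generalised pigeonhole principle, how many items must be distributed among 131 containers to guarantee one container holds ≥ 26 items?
n = (26 − 1)·131 + 1 = 3276

By the generalised pigeonhole principle, to guarantee some box contains ≥ r objects we need more than (r − 1) · k objects total. Threshold: n = (r − 1) · k + 1. With r = 26 and k = 131: n = 25 · 131 + 1 = 3275 + 1 = 3276. For n = 3275 = 25 · 131, we can put exactly 25 objects in every box, avoiding 26 in any single one — so 3276 is tight.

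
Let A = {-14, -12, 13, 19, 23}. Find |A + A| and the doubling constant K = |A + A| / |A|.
K = |A + A| / |A| = 15/5 = 3

Enumerate A + A = {a + b : a, b ∈ A}. With |A| = 5, there are |A|^2 = 25 ordered sum pairs; collecting distinct values, A + A = {-28, -26, -24, -1, 1, 5, 7, 9, 11, 26, 32, 36, 38, 42, 46}, so |A + A| = 15. Thus K = 15/5 = 3. For comparison, the minimum possible |A + A| over all 5-element sets is 2·5 − 1 = 9 (so min K = 9/5), attained only by arithmetic progressions.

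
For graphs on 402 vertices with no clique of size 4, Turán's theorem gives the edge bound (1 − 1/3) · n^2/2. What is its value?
Turán density bound = (2/3) · 402^2/2 = 53868

Turán's theorem: ex(n, K_{r+1}) is achieved by the complete r-partite Turán graph T(n, r) with parts as balanced as possible, and is at most (1 − 1/r) · n^2/2. For r = 3, n = 402: the density bound is (2/3) · 161604/2 = 53868. Since 3 ∣ 402, the Turán graph T(402, 3) has parts of equal size 134, and its edge count e(T(402, 3)) = 53868 attains the density bound exactly.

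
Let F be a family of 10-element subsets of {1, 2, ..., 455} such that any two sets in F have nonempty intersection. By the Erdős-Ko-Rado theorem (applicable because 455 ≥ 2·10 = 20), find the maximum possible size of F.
max |F| = C(454, 9) = 2084900095843613840

Erdős-Ko-Rado (1961): when n ≥ 2k, max |F| = C(n−1, k−1). The bound is attained by the star {A : i ∈ A} for any fixed i ∈ [n]. Here C(455−1, 10−1) = C(454, 9) = 2084900095843613840.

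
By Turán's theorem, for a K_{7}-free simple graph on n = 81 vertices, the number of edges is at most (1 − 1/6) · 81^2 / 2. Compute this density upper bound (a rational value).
Turán density bound = (5/6) · 81^2/2 = 10935/4 ≈ 2733.75

Turán's theorem: ex(n, K_{r+1}) is achieved by the complete r-partite Turán graph T(n, r) with parts as balanced as possible, and is at most (1 − 1/r) · n^2/2. For r = 6, n = 81: the density bound is (5/6) · 6561/2 = 10935/4 ≈ 2733.75. The integer-valued extremum is e(T(81, 6)) = 2733, which is strictly less than the density bound 10935/4 since 6 ∤ 81 (the parts of T(81, 6) cannot all be equal).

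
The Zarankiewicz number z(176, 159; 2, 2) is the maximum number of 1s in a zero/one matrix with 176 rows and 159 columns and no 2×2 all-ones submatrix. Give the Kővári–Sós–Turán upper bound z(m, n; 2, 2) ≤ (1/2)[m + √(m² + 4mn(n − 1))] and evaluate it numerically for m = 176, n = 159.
z(176, 159; 2, 2) ≤ (1/2)[176 + √(176² + 4·176·159·158)] = (1/2)[176 + √17716864] = 2192.5703

Kővári–Sós–Turán: let r_1, ..., r_176 be the row sums and z = Σ r_i the total number of 1s. Each pair of columns can share at most one row with both entries 1 (else a 2×2 all-ones block appears), so Σ_i C(r_i, 2) ≤ C(159, 2) = 12561. By convexity Σ_i C(r_i, 2) ≥ 176·C(z/176, 2) = z(z − 176)/(2·176), giving z² − 176z − 176·159·158 ≤ 0 and hence z ≤ (1/2)[176 + √(30976 + 4·4421472)] = (1/2)[176 + √17716864] ≈ (1/2)(176 + 4209.1405) = 2192.5703.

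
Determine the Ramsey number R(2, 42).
R(2, 42) = 42

R(2, k) = k for all k ≥ 2: in a 2-colouring of K_k, either some edge is red (a red K_2) or all edges are blue (a blue K_k). And K_{41} coloured all-blue has no blue K_42, so R(2, 42) > 41. Hence R(2, 42) = 42.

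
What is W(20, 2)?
W(20, 2) = 20 + 1 = 21

A 2-term AP is any pair of integers, so a monochromatic 2-AP exists iff some colour is used at least twice. With 20 colours, the colouring i ↦ i on {1, ..., 20} uses each colour once, avoiding any monochromatic pair, so W(20, 2) > 20. For {1, ..., 21}, pigeonhole forces two integers of the same colour, which form a monochromatic 2-AP. Hence W(20, 2) = 21.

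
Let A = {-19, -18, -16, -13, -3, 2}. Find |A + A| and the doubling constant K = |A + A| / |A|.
K = |A + A| / |A| = 19/6

Enumerate A + A = {a + b : a, b ∈ A}. With |A| = 6, there are |A|^2 = 36 ordered sum pairs; collecting distinct values, A + A = {-38, -37, -36, -35, -34, -32, -31, -29, -26, -22, -21, -19, -17, -16, -14, -11, -6, -1, 4}, so |A + A| = 19. Thus K = 19/6. For comparison, the minimum possible |A + A| over all 6-element sets is 2·6 − 1 = 11 (so min K = 11/6), attained only by arithmetic progressions.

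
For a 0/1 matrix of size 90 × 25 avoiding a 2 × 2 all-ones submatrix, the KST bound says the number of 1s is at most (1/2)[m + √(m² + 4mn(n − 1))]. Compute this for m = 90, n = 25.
z(90, 25; 2, 2) ≤ (1/2)[90 + √(90² + 4·90·25·24)] = (1/2)[90 + √224100] = 281.696

Kővári–Sós–Turán: let r_1, ..., r_90 be the row sums and z = Σ r_i the total number of 1s. Each pair of columns can share at most one row with both entries 1 (else a 2×2 all-ones block appears), so Σ_i C(r_i, 2) ≤ C(25, 2) = 300. By convexity Σ_i C(r_i, 2) ≥ 90·C(z/90, 2) = z(z − 90)/(2·90), giving z² − 90z − 90·25·24 ≤ 0 and hence z ≤ (1/2)[90 + √(8100 + 4·54000)] = (1/2)[90 + √224100] ≈ (1/2)(90 + 473.392) = 281.696.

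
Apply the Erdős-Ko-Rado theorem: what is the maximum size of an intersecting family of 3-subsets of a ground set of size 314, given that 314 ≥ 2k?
max |F| = C(313, 2) = 48828

Erdős-Ko-Rado (1961): when n ≥ 2k, max |F| = C(n−1, k−1). The bound is attained by the star {A : i ∈ A} for any fixed i ∈ [n]. Here C(314−1, 3−1) = C(313, 2) = 48828.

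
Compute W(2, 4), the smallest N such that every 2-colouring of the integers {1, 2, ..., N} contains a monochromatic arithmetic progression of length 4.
W(2, 4) = 35

W(2, 4) = 35. The lower bound W(2, 4) > 34 comes from an explicit good 2-colouring of [1, 34]; the upper bound W(2, 4) ≤ 35 was verified by exhaustive search over 2-colourings of [1, 35].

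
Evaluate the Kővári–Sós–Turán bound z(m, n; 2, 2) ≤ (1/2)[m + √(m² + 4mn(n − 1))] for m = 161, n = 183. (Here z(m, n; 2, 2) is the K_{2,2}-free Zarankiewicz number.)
z(161, 183; 2, 2) ≤ (1/2)[161 + √(161² + 4·161·183·182)] = (1/2)[161 + √21474985] = 2397.5555

Kővári–Sós–Turán: let r_1, ..., r_161 be the row sums and z = Σ r_i the total number of 1s. Each pair of columns can share at most one row with both entries 1 (else a 2×2 all-ones block appears), so Σ_i C(r_i, 2) ≤ C(183, 2) = 16653. By convexity Σ_i C(r_i, 2) ≥ 161·C(z/161, 2) = z(z − 161)/(2·161), giving z² − 161z − 161·183·182 ≤ 0 and hence z ≤ (1/2)[161 + √(25921 + 4·5362266)] = (1/2)[161 + √21474985] ≈ (1/2)(161 + 4634.111) = 2397.5555.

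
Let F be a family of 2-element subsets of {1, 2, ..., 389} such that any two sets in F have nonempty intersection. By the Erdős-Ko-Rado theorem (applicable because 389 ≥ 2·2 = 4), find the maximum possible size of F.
max |F| = C(388, 1) = 388

Erdős-Ko-Rado (1961): when n ≥ 2k, max |F| = C(n−1, k−1). The bound is attained by the star {A : i ∈ A} for any fixed i ∈ [n]. Here C(389−1, 2−1) = C(388, 1) = 388.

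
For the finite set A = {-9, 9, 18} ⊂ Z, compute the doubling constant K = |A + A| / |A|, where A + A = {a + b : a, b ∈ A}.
K = |A + A| / |A| = 6/3 = 2

Enumerate A + A = {a + b : a, b ∈ A}. With |A| = 3, there are |A|^2 = 9 ordered sum pairs; collecting distinct values, A + A = {-18, 0, 9, 18, 27, 36}, so |A + A| = 6. Thus K = 6/3 = 2. For comparison, the minimum possible |A + A| over all 3-element sets is 2·3 − 1 = 5 (so min K = 5/3), attained only by arithmetic progressions.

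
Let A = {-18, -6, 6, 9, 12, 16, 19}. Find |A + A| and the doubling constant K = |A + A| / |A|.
K = |A + A| / |A| = 24/7

Enumerate A + A = {a + b : a, b ∈ A}. With |A| = 7, there are |A|^2 = 49 ordered sum pairs; collecting distinct values, A + A = {-36, -24, -12, -9, -6, -2, 0, 1, 3, 6, 10, 12, 13, 15, 18, 21, 22, 24, 25, 28, 31, 32, 35, 38}, so |A + A| = 24. Thus K = 24/7. For comparison, the minimum possible |A + A| over all 7-element sets is 2·7 − 1 = 13 (so min K = 13/7), attained only by arithmetic progressions.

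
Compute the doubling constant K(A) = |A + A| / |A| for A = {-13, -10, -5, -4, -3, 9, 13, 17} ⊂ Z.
K = |A + A| / |A| = 33/8

Enumerate A + A = {a + b : a, b ∈ A}. With |A| = 8, there are |A|^2 = 64 ordered sum pairs; collecting distinct values, A + A = {-26, -23, -20, -18, -17, -16, -15, -14, -13, -10, -9, -8, -7, -6, -4, -1, 0, 3, 4, 5, 6, 7, 8, 9, 10, 12, 13, 14, 18, 22, 26, 30, 34}, so |A + A| = 33. Thus K = 33/8. For comparison, the minimum possible |A + A| over all 8-element sets is 2·8 − 1 = 15 (so min K = 15/8), attained only by arithmetic progressions.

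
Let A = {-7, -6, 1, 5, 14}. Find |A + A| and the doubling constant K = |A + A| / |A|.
K = |A + A| / |A| = 15/5 = 3

Enumerate A + A = {a + b : a, b ∈ A}. With |A| = 5, there are |A|^2 = 25 ordered sum pairs; collecting distinct values, A + A = {-14, -13, -12, -6, -5, -2, -1, 2, 6, 7, 8, 10, 15, 19, 28}, so |A + A| = 15. Thus K = 15/5 = 3. For comparison, the minimum possible |A + A| over all 5-element sets is 2·5 − 1 = 9 (so min K = 9/5), attained only by arithmetic progressions.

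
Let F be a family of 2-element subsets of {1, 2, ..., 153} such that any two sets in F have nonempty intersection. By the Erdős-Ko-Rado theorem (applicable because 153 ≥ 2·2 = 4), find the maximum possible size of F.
max |F| = C(152, 1) = 152

Erdős-Ko-Rado (1961): when n ≥ 2k, max |F| = C(n−1, k−1). The bound is attained by the star {A : i ∈ A} for any fixed i ∈ [n]. Here C(153−1, 2−1) = C(152, 1) = 152.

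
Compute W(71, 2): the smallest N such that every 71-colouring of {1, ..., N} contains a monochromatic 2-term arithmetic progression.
W(71, 2) = 71 + 1 = 72

A 2-term AP is any pair of integers, so a monochromatic 2-AP exists iff some colour is used at least twice. With 71 colours, the colouring i ↦ i on {1, ..., 71} uses each colour once, avoiding any monochromatic pair, so W(71, 2) > 71. For {1, ..., 72}, pigeonhole forces two integers of the same colour, which form a monochromatic 2-AP. Hence W(71, 2) = 72.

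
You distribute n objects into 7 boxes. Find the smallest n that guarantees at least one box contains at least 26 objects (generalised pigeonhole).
n = (26 − 1)·7 + 1 = 176

By the generalised pigeonhole principle, to guarantee some box contains ≥ r objects we need more than (r − 1) · k objects total. Threshold: n = (r − 1) · k + 1. With r = 26 and k = 7: n = 25 · 7 + 1 = 175 + 1 = 176. For n = 175 = 25 · 7, we can put exactly 25 objects in every box, avoiding 26 in any single one — so 176 is tight.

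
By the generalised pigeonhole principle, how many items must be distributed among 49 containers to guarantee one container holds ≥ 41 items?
n = (41 − 1)·49 + 1 = 1961

By the generalised pigeonhole principle, to guarantee some box contains ≥ r objects we need more than (r − 1) · k objects total. Threshold: n = (r − 1) · k + 1. With r = 41 and k = 49: n = 40 · 49 + 1 = 1960 + 1 = 1961. For n = 1960 = 40 · 49, we can put exactly 40 objects in every box, avoiding 41 in any single one — so 1961 is tight.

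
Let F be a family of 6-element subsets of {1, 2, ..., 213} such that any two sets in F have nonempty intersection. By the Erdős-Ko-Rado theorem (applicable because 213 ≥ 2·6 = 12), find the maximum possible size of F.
max |F| = C(212, 5) = 3403031632

The Erdős-Ko-Rado theorem states: for n ≥ 2k, an intersecting family of k-subsets of an n-element set has size at most C(n − 1, k − 1), with equality for 'star' families {A ⊆ [n] : |A| = k, i ∈ A} (fix an element i). For n = 213, k = 6: C(212, 5) = 3403031632.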